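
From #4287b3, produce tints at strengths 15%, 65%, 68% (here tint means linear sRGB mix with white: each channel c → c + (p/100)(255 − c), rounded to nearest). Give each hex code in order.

#4287b3 is rgb(66, 135, 179).
15%: (66 + 28.35 = 94.35→94, 135 + 18 = 153→153, 179 + 11.4 = 190.4→190) → #5e99be
65%: (66 + 122.85 = 188.85→189, 135 + 78 = 213→213, 179 + 49.4 = 228.4→228) → #bdd5e4
68%: (66 + 128.52 = 194.52→195, 135 + 81.6 = 216.6→217, 179 + 51.68 = 230.68→231) → #c3d9e7

#5e99be, #bdd5e4, #c3d9e7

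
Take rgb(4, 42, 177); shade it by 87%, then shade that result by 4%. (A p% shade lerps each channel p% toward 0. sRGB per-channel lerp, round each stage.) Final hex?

An 87% shade moves each channel 87% toward 0:
  R: 4 + 0.87×(0−4) = 4 − 3.48 = 0.52 → 1
  G: 42 − 36.54 = 5.46 → 5
  B: 177 + 0.87×(0−177) = 177 − 153.99 = 23.01 → 23
After the shade: rgb(1, 5, 23) = #010517.
Per channel, c → c + 0.04(0 − c):
  R: 1 + 0.04×(0−1) = 1 − 0.04 = 0.96 → 1
  G: 5 − 0.2 = 4.8 → 5
  B: 23 − 0.92 = 22.08 → 22
rgb(1, 5, 22) = #010516.

#010516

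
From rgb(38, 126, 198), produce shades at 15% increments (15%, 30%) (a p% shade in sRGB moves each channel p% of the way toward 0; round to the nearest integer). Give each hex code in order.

15%: (38 − 5.7 = 32.3→32, 126 − 18.9 = 107.1→107, 198 − 29.7 = 168.3→168) → #206BA8
30%: (38 − 11.4 = 26.6→27, 126 − 37.8 = 88.2→88, 198 − 59.4 = 138.6→139) → #1B588B

#206BA8, #1B588B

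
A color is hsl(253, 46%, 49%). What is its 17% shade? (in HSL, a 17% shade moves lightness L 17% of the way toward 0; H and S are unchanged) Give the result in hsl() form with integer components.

hsl(253, 46%, 41%)

L moves 17% from 49 toward 0: 49 − 8.33 = 40.67 → 41.
H and S are unchanged.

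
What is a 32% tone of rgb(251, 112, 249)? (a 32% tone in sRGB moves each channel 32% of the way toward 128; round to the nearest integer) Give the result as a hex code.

#d475d2

A 32% tone moves each channel 32% toward 128:
  R: 251 + 0.32×(128−251) = 251 − 39.36 = 211.64 → 212
  G: 112 + 0.32×(128−112) = 112 + 5.12 = 117.12 → 117
  B: 249 + 0.32×(128−249) = 249 − 38.72 = 210.28 → 210
rgb(212, 117, 210) = #d475d2.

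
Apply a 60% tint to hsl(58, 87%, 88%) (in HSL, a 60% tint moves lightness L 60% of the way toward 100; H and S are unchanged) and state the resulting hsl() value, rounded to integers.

hsl(58, 87%, 95%)

L moves 60% from 88 toward 100: 88 + 7.2 = 95.2 → 95.
H and S are unchanged.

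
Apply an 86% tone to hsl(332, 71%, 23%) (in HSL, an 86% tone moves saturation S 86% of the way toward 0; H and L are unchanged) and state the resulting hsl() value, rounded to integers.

S moves 86% from 71 toward 0: 71 − 61.06 = 9.94 → 10.
H and L are unchanged.

hsl(332, 10%, 23%)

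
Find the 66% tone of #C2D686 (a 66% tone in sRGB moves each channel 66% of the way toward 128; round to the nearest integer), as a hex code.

#C2D686 is rgb(194, 214, 134).
A 66% tone moves each channel 66% toward 128:
  R: 194 + 0.66×(128−194) = 194 − 43.56 = 150.44 → 150
  G: 214 − 56.76 = 157.24 → 157
  B: 134 − 3.96 = 130.04 → 130
rgb(150, 157, 130) = #969D82.

#969D82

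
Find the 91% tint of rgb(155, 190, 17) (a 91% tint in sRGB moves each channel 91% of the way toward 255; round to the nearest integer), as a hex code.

#f6f9ea

Per channel, c → c + 0.91(255 − c):
  R: 155 + 0.91×(255−155) = 155 + 91 = 246 → 246
  G: 190 + 59.15 = 249.15 → 249
  B: 17 + 216.58 = 233.58 → 234
rgb(246, 249, 234) = #f6f9ea.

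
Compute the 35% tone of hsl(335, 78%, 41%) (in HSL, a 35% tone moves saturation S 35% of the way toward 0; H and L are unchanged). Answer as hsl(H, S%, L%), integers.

S moves 35% from 78 toward 0: 78 − 27.3 = 50.7 → 51.
H and L are unchanged.

hsl(335, 51%, 41%)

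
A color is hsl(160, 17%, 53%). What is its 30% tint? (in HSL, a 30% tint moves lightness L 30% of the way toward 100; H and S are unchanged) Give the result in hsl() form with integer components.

L moves 30% from 53 toward 100: 53 + 14.1 = 67.1 → 67.
H and S are unchanged.

hsl(160, 17%, 67%)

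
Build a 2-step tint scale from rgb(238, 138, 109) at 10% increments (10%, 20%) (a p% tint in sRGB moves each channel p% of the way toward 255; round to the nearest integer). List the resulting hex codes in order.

#F0967C, #F1A18A

10%: (238 + 1.7 = 239.7→240, 138 + 11.7 = 149.7→150, 109 + 14.6 = 123.6→124) → #F0967C
20%: (238 + 3.4 = 241.4→241, 138 + 23.4 = 161.4→161, 109 + 29.2 = 138.2→138) → #F1A18A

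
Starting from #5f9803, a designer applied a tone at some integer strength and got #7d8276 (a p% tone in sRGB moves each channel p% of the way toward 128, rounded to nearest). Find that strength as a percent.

#5f9803 is rgb(95, 152, 3); #7d8276 is rgb(125, 130, 118).
On the B channel (widest range): 118 ≈ 3 + (p/100)(128 − 3), so p ≈ 100×(118 − 3)/(128 − 3) = 11500/125 = 92.00.
p = 92 reproduces all three channels after rounding.

92%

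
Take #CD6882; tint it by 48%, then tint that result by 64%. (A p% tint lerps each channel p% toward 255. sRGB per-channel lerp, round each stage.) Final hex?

#CD6882 is rgb(205, 104, 130).
Lerp each channel 48% toward 255:
  R: 205 + 0.48×(255−205) = 205 + 24 = 229 → 229
  G: 104 + 0.48×(255−104) = 104 + 72.48 = 176.48 → 176
  B: 130 + 60 = 190 → 190
After the tint: rgb(229, 176, 190) = #E5B0BE.
Per channel, c → c + 0.64(255 − c):
  R: 229 + 16.64 = 245.64 → 246
  G: 176 + 0.64×(255−176) = 176 + 50.56 = 226.56 → 227
  B: 190 + 0.64×(255−190) = 190 + 41.6 = 231.6 → 232
rgb(246, 227, 232) = #F6E3E8.

#F6E3E8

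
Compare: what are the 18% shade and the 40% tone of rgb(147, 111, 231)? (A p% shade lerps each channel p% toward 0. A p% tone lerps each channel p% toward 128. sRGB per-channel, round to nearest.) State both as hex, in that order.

18% shade:
  R: 147 − 26.46 = 120.54 → 121
  G: 111 − 19.98 = 91.02 → 91
  B: 231 + 0.18×(0−231) = 231 − 41.58 = 189.42 → 189
  → #795BBD
40% tone:
  R: 147 − 7.6 = 139.4 → 139
  G: 111 + 0.4×(128−111) = 111 + 6.8 = 117.8 → 118
  B: 231 + 0.4×(128−231) = 231 − 41.2 = 189.8 → 190
  → #8B76BE

#795BBD, #8B76BE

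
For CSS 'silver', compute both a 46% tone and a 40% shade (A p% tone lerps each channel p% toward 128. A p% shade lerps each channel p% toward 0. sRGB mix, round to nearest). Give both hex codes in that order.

#a3a3a3, #737373

CSS silver is rgb(192, 192, 192).
46% tone:
  R: 192 − 29.44 = 162.56 → 163
  G: 192 + 0.46×(128−192) = 192 − 29.44 = 162.56 → 163
  B: 192 − 29.44 = 162.56 → 163
  → #a3a3a3
40% shade:
  R: 192 + 0.4×(0−192) = 192 − 76.8 = 115.2 → 115
  G: 192 − 76.8 = 115.2 → 115
  B: 192 + 0.4×(0−192) = 192 − 76.8 = 115.2 → 115
  → #737373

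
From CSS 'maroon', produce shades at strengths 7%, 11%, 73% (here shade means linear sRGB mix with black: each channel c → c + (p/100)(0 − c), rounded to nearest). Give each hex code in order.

CSS maroon is rgb(128, 0, 0).
7%: (128 − 8.96 = 119.04→119, 0→0, 0→0) → #770000
11%: (128 − 14.08 = 113.92→114, 0→0, 0→0) → #720000
73%: (128 − 93.44 = 34.56→35, 0→0, 0→0) → #230000

#770000, #720000, #230000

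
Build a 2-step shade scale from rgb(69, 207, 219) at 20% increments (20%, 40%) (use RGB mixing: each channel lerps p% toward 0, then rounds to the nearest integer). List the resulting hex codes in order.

#37a6af, #297c83

20%: (69 − 13.8 = 55.2→55, 207 − 41.4 = 165.6→166, 219 − 43.8 = 175.2→175) → #37a6af
40%: (69 − 27.6 = 41.4→41, 207 − 82.8 = 124.2→124, 219 − 87.6 = 131.4→131) → #297c83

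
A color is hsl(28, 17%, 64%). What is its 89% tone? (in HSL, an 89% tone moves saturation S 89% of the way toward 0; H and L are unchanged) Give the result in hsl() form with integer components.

hsl(28, 2%, 64%)

S moves 89% from 17 toward 0: 17 − 15.13 = 1.87 → 2.
H and L are unchanged.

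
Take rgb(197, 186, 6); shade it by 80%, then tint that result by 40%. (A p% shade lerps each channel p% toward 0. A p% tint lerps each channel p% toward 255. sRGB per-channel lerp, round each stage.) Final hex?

#7d7c67

An 80% shade moves each channel 80% toward 0:
  R: 197 + 0.8×(0−197) = 197 − 157.6 = 39.4 → 39
  G: 186 + 0.8×(0−186) = 186 − 148.8 = 37.2 → 37
  B: 6 + 0.8×(0−6) = 6 − 4.8 = 1.2 → 1
After the shade: rgb(39, 37, 1) = #272501.
Lerp each channel 40% toward 255:
  R: 39 + 0.4×(255−39) = 39 + 86.4 = 125.4 → 125
  G: 37 + 87.2 = 124.2 → 124
  B: 1 + 0.4×(255−1) = 1 + 101.6 = 102.6 → 103
rgb(125, 124, 103) = #7d7c67.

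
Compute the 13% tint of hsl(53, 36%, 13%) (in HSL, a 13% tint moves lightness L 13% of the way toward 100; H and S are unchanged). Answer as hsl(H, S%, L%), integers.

L moves 13% from 13 toward 100: 13 + 11.31 = 24.31 → 24.
H and S are unchanged.

hsl(53, 36%, 24%)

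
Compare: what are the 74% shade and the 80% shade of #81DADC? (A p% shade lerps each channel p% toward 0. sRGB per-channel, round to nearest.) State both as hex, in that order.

#223939, #1A2C2C

#81DADC is rgb(129, 218, 220).
74% shade:
  R: 129 + 0.74×(0−129) = 129 − 95.46 = 33.54 → 34
  G: 218 − 161.32 = 56.68 → 57
  B: 220 − 162.8 = 57.2 → 57
  → #223939
80% shade:
  R: 129 + 0.8×(0−129) = 129 − 103.2 = 25.8 → 26
  G: 218 + 0.8×(0−218) = 218 − 174.4 = 43.6 → 44
  B: 220 + 0.8×(0−220) = 220 − 176 = 44 → 44
  → #1A2C2C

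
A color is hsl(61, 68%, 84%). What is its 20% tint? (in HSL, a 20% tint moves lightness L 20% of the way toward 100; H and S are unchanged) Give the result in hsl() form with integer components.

L moves 20% from 84 toward 100: 84 + 3.2 = 87.2 → 87.
H and S are unchanged.

hsl(61, 68%, 87%)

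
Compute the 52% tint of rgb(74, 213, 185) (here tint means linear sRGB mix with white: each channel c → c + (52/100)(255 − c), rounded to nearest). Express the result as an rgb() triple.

rgb(168, 235, 221)

Per channel, c → c + 0.52(255 − c):
  R: 74 + 0.52×(255−74) = 74 + 94.12 = 168.12 → 168
  G: 213 + 21.84 = 234.84 → 235
  B: 185 + 36.4 = 221.4 → 221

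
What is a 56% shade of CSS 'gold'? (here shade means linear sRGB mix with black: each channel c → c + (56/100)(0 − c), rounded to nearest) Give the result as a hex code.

CSS gold is rgb(255, 215, 0).
Per channel, c → c + 0.56(0 − c):
  R: 255 + 0.56×(0−255) = 255 − 142.8 = 112.2 → 112
  G: 215 − 120.4 = 94.6 → 95
  B: 0 + 0 = 0 → 0
rgb(112, 95, 0) = #705F00.

#705F00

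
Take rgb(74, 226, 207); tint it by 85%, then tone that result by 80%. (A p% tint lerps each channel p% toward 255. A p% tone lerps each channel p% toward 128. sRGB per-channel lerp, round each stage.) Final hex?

Lerp each channel 85% toward 255:
  R: 74 + 153.85 = 227.85 → 228
  G: 226 + 24.65 = 250.65 → 251
  B: 207 + 0.85×(255−207) = 207 + 40.8 = 247.8 → 248
After the tint: rgb(228, 251, 248) = #e4fbf8.
Lerp each channel 80% toward 128:
  R: 228 + 0.8×(128−228) = 228 − 80 = 148 → 148
  G: 251 + 0.8×(128−251) = 251 − 98.4 = 152.6 → 153
  B: 248 + 0.8×(128−248) = 248 − 96 = 152 → 152
rgb(148, 153, 152) = #949998.

#949998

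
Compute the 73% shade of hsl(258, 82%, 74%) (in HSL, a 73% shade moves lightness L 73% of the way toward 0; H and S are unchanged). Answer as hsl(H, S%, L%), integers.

hsl(258, 82%, 20%)

L moves 73% from 74 toward 0: 74 − 54.02 = 19.98 → 20.
H and S are unchanged.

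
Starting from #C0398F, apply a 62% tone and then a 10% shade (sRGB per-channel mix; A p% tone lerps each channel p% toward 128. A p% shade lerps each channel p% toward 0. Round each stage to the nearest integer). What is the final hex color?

#895B79

#C0398F is rgb(192, 57, 143).
Lerp each channel 62% toward 128:
  R: 192 + 0.62×(128−192) = 192 − 39.68 = 152.32 → 152
  G: 57 + 0.62×(128−57) = 57 + 44.02 = 101.02 → 101
  B: 143 − 9.3 = 133.7 → 134
After the tone: rgb(152, 101, 134) = #986586.
Lerp each channel 10% toward 0:
  R: 152 − 15.2 = 136.8 → 137
  G: 101 + 0.1×(0−101) = 101 − 10.1 = 90.9 → 91
  B: 134 + 0.1×(0−134) = 134 − 13.4 = 120.6 → 121
rgb(137, 91, 121) = #895B79.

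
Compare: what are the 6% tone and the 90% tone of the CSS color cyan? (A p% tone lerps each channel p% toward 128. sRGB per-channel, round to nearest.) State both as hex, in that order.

CSS cyan is rgb(0, 255, 255).
6% tone:
  R: 0 + 0.06×(128−0) = 0 + 7.68 = 7.68 → 8
  G: 255 − 7.62 = 247.38 → 247
  B: 255 − 7.62 = 247.38 → 247
  → #08f7f7
90% tone:
  R: 0 + 0.9×(128−0) = 0 + 115.2 = 115.2 → 115
  G: 255 − 114.3 = 140.7 → 141
  B: 255 − 114.3 = 140.7 → 141
  → #738d8d

#08f7f7, #738d8d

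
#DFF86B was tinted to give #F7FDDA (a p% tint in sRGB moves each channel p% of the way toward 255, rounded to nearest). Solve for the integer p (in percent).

75%

#DFF86B is rgb(223, 248, 107); #F7FDDA is rgb(247, 253, 218).
On the B channel (widest range): 218 ≈ 107 + (p/100)(255 − 107), so p ≈ 100×(218 − 107)/(255 − 107) = 11100/148 = 75.00.
p = 75 reproduces all three channels after rounding.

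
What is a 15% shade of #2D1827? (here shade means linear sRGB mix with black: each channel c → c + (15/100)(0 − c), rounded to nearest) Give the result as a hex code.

#2D1827 is rgb(45, 24, 39).
Lerp each channel 15% toward 0:
  R: 45 − 6.75 = 38.25 → 38
  G: 24 − 3.6 = 20.4 → 20
  B: 39 + 0.15×(0−39) = 39 − 5.85 = 33.15 → 33
rgb(38, 20, 33) = #261421.

#261421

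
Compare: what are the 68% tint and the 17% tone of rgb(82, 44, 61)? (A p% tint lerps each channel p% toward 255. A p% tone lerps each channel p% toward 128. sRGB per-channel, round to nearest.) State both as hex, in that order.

68% tint:
  R: 82 + 0.68×(255−82) = 82 + 117.64 = 199.64 → 200
  G: 44 + 143.48 = 187.48 → 187
  B: 61 + 0.68×(255−61) = 61 + 131.92 = 192.92 → 193
  → #c8bbc1
17% tone:
  R: 82 + 0.17×(128−82) = 82 + 7.82 = 89.82 → 90
  G: 44 + 0.17×(128−44) = 44 + 14.28 = 58.28 → 58
  B: 61 + 0.17×(128−61) = 61 + 11.39 = 72.39 → 72
  → #5a3a48

#c8bbc1, #5a3a48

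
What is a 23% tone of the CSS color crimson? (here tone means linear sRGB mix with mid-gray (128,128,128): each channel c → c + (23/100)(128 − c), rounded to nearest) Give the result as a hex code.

#c72d4c

CSS crimson is rgb(220, 20, 60).
Lerp each channel 23% toward 128:
  R: 220 + 0.23×(128−220) = 220 − 21.16 = 198.84 → 199
  G: 20 + 24.84 = 44.84 → 45
  B: 60 + 15.64 = 75.64 → 76
rgb(199, 45, 76) = #c72d4c.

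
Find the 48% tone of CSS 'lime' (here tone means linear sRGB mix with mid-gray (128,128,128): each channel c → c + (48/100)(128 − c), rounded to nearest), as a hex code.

#3DC23D

CSS lime is rgb(0, 255, 0).
A 48% tone moves each channel 48% toward 128:
  R: 0 + 0.48×(128−0) = 0 + 61.44 = 61.44 → 61
  G: 255 + 0.48×(128−255) = 255 − 60.96 = 194.04 → 194
  B: 0 + 61.44 = 61.44 → 61
rgb(61, 194, 61) = #3DC23D.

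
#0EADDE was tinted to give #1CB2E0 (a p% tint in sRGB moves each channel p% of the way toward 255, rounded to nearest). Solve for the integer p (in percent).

#0EADDE is rgb(14, 173, 222); #1CB2E0 is rgb(28, 178, 224).
On the R channel (widest range): 28 ≈ 14 + (p/100)(255 − 14), so p ≈ 100×(28 − 14)/(255 − 14) = 1400/241 = 5.81.
p = 6 reproduces all three channels after rounding.

6%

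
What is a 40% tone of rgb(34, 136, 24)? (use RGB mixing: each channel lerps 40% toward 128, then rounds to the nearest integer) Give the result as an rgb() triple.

rgb(72, 133, 66)

Lerp each channel 40% toward 128:
  R: 34 + 0.4×(128−34) = 34 + 37.6 = 71.6 → 72
  G: 136 + 0.4×(128−136) = 136 − 3.2 = 132.8 → 133
  B: 24 + 41.6 = 65.6 → 66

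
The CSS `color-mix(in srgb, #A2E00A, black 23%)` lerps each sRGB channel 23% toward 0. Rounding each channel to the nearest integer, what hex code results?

#A2E00A is rgb(162, 224, 10).
A 23% shade moves each channel 23% toward 0:
  R: 162 − 37.26 = 124.74 → 125
  G: 224 + 0.23×(0−224) = 224 − 51.52 = 172.48 → 172
  B: 10 − 2.3 = 7.7 → 8
rgb(125, 172, 8) = #7DAC08.

#7DAC08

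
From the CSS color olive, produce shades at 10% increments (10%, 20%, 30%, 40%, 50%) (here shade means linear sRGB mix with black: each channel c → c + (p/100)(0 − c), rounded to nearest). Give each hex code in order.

#737300, #666600, #5A5A00, #4D4D00, #404000

CSS olive is rgb(128, 128, 0).
10%: (128 − 12.8 = 115.2→115, 128 − 12.8 = 115.2→115, 0→0) → #737300
20%: (128 − 25.6 = 102.4→102, 128 − 25.6 = 102.4→102, 0→0) → #666600
30%: (128 − 38.4 = 89.6→90, 128 − 38.4 = 89.6→90, 0→0) → #5A5A00
40%: (128 − 51.2 = 76.8→77, 128 − 51.2 = 76.8→77, 0→0) → #4D4D00
50%: (128 − 64 = 64→64, 128 − 64 = 64→64, 0→0) → #404000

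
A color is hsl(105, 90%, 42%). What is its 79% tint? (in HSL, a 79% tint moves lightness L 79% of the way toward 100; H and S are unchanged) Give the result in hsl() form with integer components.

L moves 79% from 42 toward 100: 42 + 45.82 = 87.82 → 88.
H and S are unchanged.

hsl(105, 90%, 88%)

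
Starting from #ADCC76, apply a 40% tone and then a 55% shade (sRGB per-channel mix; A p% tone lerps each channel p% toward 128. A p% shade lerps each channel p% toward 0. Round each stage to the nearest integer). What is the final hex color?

#464E37

#ADCC76 is rgb(173, 204, 118).
Lerp each channel 40% toward 128:
  R: 173 + 0.4×(128−173) = 173 − 18 = 155 → 155
  G: 204 + 0.4×(128−204) = 204 − 30.4 = 173.6 → 174
  B: 118 + 0.4×(128−118) = 118 + 4 = 122 → 122
After the tone: rgb(155, 174, 122) = #9BAE7A.
A 55% shade moves each channel 55% toward 0:
  R: 155 − 85.25 = 69.75 → 70
  G: 174 + 0.55×(0−174) = 174 − 95.7 = 78.3 → 78
  B: 122 + 0.55×(0−122) = 122 − 67.1 = 54.9 → 55
rgb(70, 78, 55) = #464E37.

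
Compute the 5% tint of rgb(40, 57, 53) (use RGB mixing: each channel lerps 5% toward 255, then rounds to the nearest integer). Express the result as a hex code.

Lerp each channel 5% toward 255:
  R: 40 + 10.75 = 50.75 → 51
  G: 57 + 9.9 = 66.9 → 67
  B: 53 + 10.1 = 63.1 → 63
rgb(51, 67, 63) = #33433f.

#33433f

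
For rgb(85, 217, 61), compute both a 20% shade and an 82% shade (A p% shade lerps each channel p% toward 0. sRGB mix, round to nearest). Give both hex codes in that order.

20% shade:
  R: 85 − 17 = 68 → 68
  G: 217 + 0.2×(0−217) = 217 − 43.4 = 173.6 → 174
  B: 61 − 12.2 = 48.8 → 49
  → #44AE31
82% shade:
  R: 85 − 69.7 = 15.3 → 15
  G: 217 + 0.82×(0−217) = 217 − 177.94 = 39.06 → 39
  B: 61 + 0.82×(0−61) = 61 − 50.02 = 10.98 → 11
  → #0F270B

#44AE31, #0F270B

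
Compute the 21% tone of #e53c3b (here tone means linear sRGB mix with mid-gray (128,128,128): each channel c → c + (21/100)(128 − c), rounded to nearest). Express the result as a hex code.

#e53c3b is rgb(229, 60, 59).
Lerp each channel 21% toward 128:
  R: 229 − 21.21 = 207.79 → 208
  G: 60 + 14.28 = 74.28 → 74
  B: 59 + 14.49 = 73.49 → 73
rgb(208, 74, 73) = #d04a49.

#d04a49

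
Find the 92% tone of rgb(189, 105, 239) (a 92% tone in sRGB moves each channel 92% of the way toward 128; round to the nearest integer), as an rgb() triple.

rgb(133, 126, 137)

Lerp each channel 92% toward 128:
  R: 189 − 56.12 = 132.88 → 133
  G: 105 + 0.92×(128−105) = 105 + 21.16 = 126.16 → 126
  B: 239 − 102.12 = 136.88 → 137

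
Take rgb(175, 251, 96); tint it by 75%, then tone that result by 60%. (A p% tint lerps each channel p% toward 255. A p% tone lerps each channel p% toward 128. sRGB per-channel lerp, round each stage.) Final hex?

Per channel, c → c + 0.75(255 − c):
  R: 175 + 60 = 235 → 235
  G: 251 + 0.75×(255−251) = 251 + 3 = 254 → 254
  B: 96 + 0.75×(255−96) = 96 + 119.25 = 215.25 → 215
After the tint: rgb(235, 254, 215) = #ebfed7.
A 60% tone moves each channel 60% toward 128:
  R: 235 − 64.2 = 170.8 → 171
  G: 254 + 0.6×(128−254) = 254 − 75.6 = 178.4 → 178
  B: 215 + 0.6×(128−215) = 215 − 52.2 = 162.8 → 163
rgb(171, 178, 163) = #abb2a3.

#abb2a3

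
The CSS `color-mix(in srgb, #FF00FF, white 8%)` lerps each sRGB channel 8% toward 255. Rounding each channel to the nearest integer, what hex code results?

#FF14FF

#FF00FF is rgb(255, 0, 255).
Lerp each channel 8% toward 255:
  R: 255 + 0 = 255 → 255
  G: 0 + 20.4 = 20.4 → 20
  B: 255 + 0.08×(255−255) = 255 + 0 = 255 → 255
rgb(255, 20, 255) = #FF14FF.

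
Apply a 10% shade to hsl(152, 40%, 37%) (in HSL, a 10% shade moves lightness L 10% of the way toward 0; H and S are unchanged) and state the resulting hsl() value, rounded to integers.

L moves 10% from 37 toward 0: 37 − 3.7 = 33.3 → 33.
H and S are unchanged.

hsl(152, 40%, 33%)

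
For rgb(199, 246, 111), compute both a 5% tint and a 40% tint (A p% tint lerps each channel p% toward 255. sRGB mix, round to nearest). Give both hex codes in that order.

5% tint:
  R: 199 + 0.05×(255−199) = 199 + 2.8 = 201.8 → 202
  G: 246 + 0.05×(255−246) = 246 + 0.45 = 246.45 → 246
  B: 111 + 7.2 = 118.2 → 118
  → #caf676
40% tint:
  R: 199 + 0.4×(255−199) = 199 + 22.4 = 221.4 → 221
  G: 246 + 3.6 = 249.6 → 250
  B: 111 + 0.4×(255−111) = 111 + 57.6 = 168.6 → 169
  → #ddfaa9

#caf676, #ddfaa9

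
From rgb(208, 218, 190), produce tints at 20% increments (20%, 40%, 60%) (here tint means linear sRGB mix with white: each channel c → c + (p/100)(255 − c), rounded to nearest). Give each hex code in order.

#d9e1cb, #e3e9d8, #ecf0e5

20%: (208 + 9.4 = 217.4→217, 218 + 7.4 = 225.4→225, 190 + 13 = 203→203) → #d9e1cb
40%: (208 + 18.8 = 226.8→227, 218 + 14.8 = 232.8→233, 190 + 26 = 216→216) → #e3e9d8
60%: (208 + 28.2 = 236.2→236, 218 + 22.2 = 240.2→240, 190 + 39 = 229→229) → #ecf0e5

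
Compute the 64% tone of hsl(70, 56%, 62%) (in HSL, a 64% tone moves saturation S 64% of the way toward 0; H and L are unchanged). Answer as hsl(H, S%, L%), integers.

S moves 64% from 56 toward 0: 56 − 35.84 = 20.16 → 20.
H and L are unchanged.

hsl(70, 20%, 62%)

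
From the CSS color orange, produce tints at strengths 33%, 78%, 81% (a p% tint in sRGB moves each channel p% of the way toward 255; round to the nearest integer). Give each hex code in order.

#ffc354, #ffebc7, #ffeecf

CSS orange is rgb(255, 165, 0).
33%: (255→255, 165 + 29.7 = 194.7→195, 0 + 84.15 = 84.15→84) → #ffc354
78%: (255→255, 165 + 70.2 = 235.2→235, 0 + 198.9 = 198.9→199) → #ffebc7
81%: (255→255, 165 + 72.9 = 237.9→238, 0 + 206.55 = 206.55→207) → #ffeecf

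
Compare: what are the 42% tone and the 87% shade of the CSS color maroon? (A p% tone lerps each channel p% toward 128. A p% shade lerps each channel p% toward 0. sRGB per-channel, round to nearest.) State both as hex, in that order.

#803636, #110000

CSS maroon is rgb(128, 0, 0).
42% tone:
  R: 128 + 0 = 128 → 128
  G: 0 + 53.76 = 53.76 → 54
  B: 0 + 0.42×(128−0) = 0 + 53.76 = 53.76 → 54
  → #803636
87% shade:
  R: 128 − 111.36 = 16.64 → 17
  G: 0 + 0 = 0 → 0
  B: 0 + 0 = 0 → 0
  → #110000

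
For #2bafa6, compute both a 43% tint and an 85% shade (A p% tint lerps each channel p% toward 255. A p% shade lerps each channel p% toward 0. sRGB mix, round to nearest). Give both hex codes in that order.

#86d1cc, #061a19

#2bafa6 is rgb(43, 175, 166).
43% tint:
  R: 43 + 91.16 = 134.16 → 134
  G: 175 + 0.43×(255−175) = 175 + 34.4 = 209.4 → 209
  B: 166 + 0.43×(255−166) = 166 + 38.27 = 204.27 → 204
  → #86d1cc
85% shade:
  R: 43 + 0.85×(0−43) = 43 − 36.55 = 6.45 → 6
  G: 175 − 148.75 = 26.25 → 26
  B: 166 + 0.85×(0−166) = 166 − 141.1 = 24.9 → 25
  → #061a19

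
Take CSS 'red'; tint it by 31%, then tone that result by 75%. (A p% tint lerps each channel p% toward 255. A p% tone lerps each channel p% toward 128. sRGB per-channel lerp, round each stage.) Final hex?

#A07474

CSS red is rgb(255, 0, 0).
Per channel, c → c + 0.31(255 − c):
  R: 255 + 0.31×(255−255) = 255 + 0 = 255 → 255
  G: 0 + 0.31×(255−0) = 0 + 79.05 = 79.05 → 79
  B: 0 + 0.31×(255−0) = 0 + 79.05 = 79.05 → 79
After the tint: rgb(255, 79, 79) = #FF4F4F.
Per channel, c → c + 0.75(128 − c):
  R: 255 + 0.75×(128−255) = 255 − 95.25 = 159.75 → 160
  G: 79 + 0.75×(128−79) = 79 + 36.75 = 115.75 → 116
  B: 79 + 36.75 = 115.75 → 116
rgb(160, 116, 116) = #A07474.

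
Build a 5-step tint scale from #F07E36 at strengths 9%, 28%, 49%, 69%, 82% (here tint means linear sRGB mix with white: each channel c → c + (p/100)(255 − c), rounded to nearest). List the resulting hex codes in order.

#F07E36 is rgb(240, 126, 54).
9%: (240 + 1.35 = 241.35→241, 126 + 11.61 = 137.61→138, 54 + 18.09 = 72.09→72) → #F18A48
28%: (240 + 4.2 = 244.2→244, 126 + 36.12 = 162.12→162, 54 + 56.28 = 110.28→110) → #F4A26E
49%: (240 + 7.35 = 247.35→247, 126 + 63.21 = 189.21→189, 54 + 98.49 = 152.49→152) → #F7BD98
69%: (240 + 10.35 = 250.35→250, 126 + 89.01 = 215.01→215, 54 + 138.69 = 192.69→193) → #FAD7C1
82%: (240 + 12.3 = 252.3→252, 126 + 105.78 = 231.78→232, 54 + 164.82 = 218.82→219) → #FCE8DB

#F18A48, #F4A26E, #F7BD98, #FAD7C1, #FCE8DB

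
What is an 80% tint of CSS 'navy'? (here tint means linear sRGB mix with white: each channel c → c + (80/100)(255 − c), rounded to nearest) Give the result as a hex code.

#CCCCE6

CSS navy is rgb(0, 0, 128).
Per channel, c → c + 0.8(255 − c):
  R: 0 + 0.8×(255−0) = 0 + 204 = 204 → 204
  G: 0 + 0.8×(255−0) = 0 + 204 = 204 → 204
  B: 128 + 0.8×(255−128) = 128 + 101.6 = 229.6 → 230
rgb(204, 204, 230) = #CCCCE6.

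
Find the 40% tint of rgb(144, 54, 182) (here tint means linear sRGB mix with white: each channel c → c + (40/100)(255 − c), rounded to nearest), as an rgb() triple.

Lerp each channel 40% toward 255:
  R: 144 + 44.4 = 188.4 → 188
  G: 54 + 80.4 = 134.4 → 134
  B: 182 + 0.4×(255−182) = 182 + 29.2 = 211.2 → 211

rgb(188, 134, 211)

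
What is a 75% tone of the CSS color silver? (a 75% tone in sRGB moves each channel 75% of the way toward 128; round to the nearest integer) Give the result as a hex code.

#909090

CSS silver is rgb(192, 192, 192).
A 75% tone moves each channel 75% toward 128:
  R: 192 + 0.75×(128−192) = 192 − 48 = 144 → 144
  G: 192 + 0.75×(128−192) = 192 − 48 = 144 → 144
  B: 192 + 0.75×(128−192) = 192 − 48 = 144 → 144
rgb(144, 144, 144) = #909090.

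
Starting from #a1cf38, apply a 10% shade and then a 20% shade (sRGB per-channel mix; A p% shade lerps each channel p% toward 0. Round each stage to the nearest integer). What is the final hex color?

#a1cf38 is rgb(161, 207, 56).
A 10% shade moves each channel 10% toward 0:
  R: 161 − 16.1 = 144.9 → 145
  G: 207 + 0.1×(0−207) = 207 − 20.7 = 186.3 → 186
  B: 56 − 5.6 = 50.4 → 50
After the shade: rgb(145, 186, 50) = #91ba32.
Per channel, c → c + 0.2(0 − c):
  R: 145 − 29 = 116 → 116
  G: 186 + 0.2×(0−186) = 186 − 37.2 = 148.8 → 149
  B: 50 + 0.2×(0−50) = 50 − 10 = 40 → 40
rgb(116, 149, 40) = #749528.

#749528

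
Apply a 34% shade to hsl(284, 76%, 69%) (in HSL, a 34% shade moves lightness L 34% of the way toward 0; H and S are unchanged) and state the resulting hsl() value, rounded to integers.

L moves 34% from 69 toward 0: 69 − 23.46 = 45.54 → 46.
H and S are unchanged.

hsl(284, 76%, 46%)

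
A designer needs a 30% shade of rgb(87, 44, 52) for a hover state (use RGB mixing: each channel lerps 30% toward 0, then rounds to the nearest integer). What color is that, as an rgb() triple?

rgb(61, 31, 36)

A 30% shade moves each channel 30% toward 0:
  R: 87 − 26.1 = 60.9 → 61
  G: 44 − 13.2 = 30.8 → 31
  B: 52 + 0.3×(0−52) = 52 − 15.6 = 36.4 → 36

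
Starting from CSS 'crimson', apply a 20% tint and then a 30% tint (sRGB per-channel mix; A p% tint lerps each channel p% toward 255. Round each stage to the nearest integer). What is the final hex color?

#EB7B92

CSS crimson is rgb(220, 20, 60).
Lerp each channel 20% toward 255:
  R: 220 + 7 = 227 → 227
  G: 20 + 47 = 67 → 67
  B: 60 + 0.2×(255−60) = 60 + 39 = 99 → 99
After the tint: rgb(227, 67, 99) = #E34363.
A 30% tint moves each channel 30% toward 255:
  R: 227 + 0.3×(255−227) = 227 + 8.4 = 235.4 → 235
  G: 67 + 56.4 = 123.4 → 123
  B: 99 + 0.3×(255−99) = 99 + 46.8 = 145.8 → 146
rgb(235, 123, 146) = #EB7B92.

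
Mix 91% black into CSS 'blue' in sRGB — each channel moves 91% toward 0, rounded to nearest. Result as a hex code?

#000017

CSS blue is rgb(0, 0, 255).
A 91% shade moves each channel 91% toward 0:
  R: 0 + 0 = 0 → 0
  G: 0 + 0 = 0 → 0
  B: 255 − 232.05 = 22.95 → 23
rgb(0, 0, 23) = #000017.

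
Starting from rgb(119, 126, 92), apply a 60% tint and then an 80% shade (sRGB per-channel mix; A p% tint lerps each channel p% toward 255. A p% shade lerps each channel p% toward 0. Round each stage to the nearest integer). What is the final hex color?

#282926

Per channel, c → c + 0.6(255 − c):
  R: 119 + 0.6×(255−119) = 119 + 81.6 = 200.6 → 201
  G: 126 + 0.6×(255−126) = 126 + 77.4 = 203.4 → 203
  B: 92 + 97.8 = 189.8 → 190
After the tint: rgb(201, 203, 190) = #C9CBBE.
Per channel, c → c + 0.8(0 − c):
  R: 201 + 0.8×(0−201) = 201 − 160.8 = 40.2 → 40
  G: 203 − 162.4 = 40.6 → 41
  B: 190 + 0.8×(0−190) = 190 − 152 = 38 → 38
rgb(40, 41, 38) = #282926.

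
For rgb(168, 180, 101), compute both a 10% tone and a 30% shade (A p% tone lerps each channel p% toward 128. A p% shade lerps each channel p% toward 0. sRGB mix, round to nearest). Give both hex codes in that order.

#a4af68, #767e47

10% tone:
  R: 168 − 4 = 164 → 164
  G: 180 + 0.1×(128−180) = 180 − 5.2 = 174.8 → 175
  B: 101 + 0.1×(128−101) = 101 + 2.7 = 103.7 → 104
  → #a4af68
30% shade:
  R: 168 + 0.3×(0−168) = 168 − 50.4 = 117.6 → 118
  G: 180 + 0.3×(0−180) = 180 − 54 = 126 → 126
  B: 101 − 30.3 = 70.7 → 71
  → #767e47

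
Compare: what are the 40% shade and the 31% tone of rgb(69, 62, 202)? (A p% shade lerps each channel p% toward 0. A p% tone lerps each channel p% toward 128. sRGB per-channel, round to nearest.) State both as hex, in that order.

40% shade:
  R: 69 + 0.4×(0−69) = 69 − 27.6 = 41.4 → 41
  G: 62 − 24.8 = 37.2 → 37
  B: 202 − 80.8 = 121.2 → 121
  → #292579
31% tone:
  R: 69 + 18.29 = 87.29 → 87
  G: 62 + 0.31×(128−62) = 62 + 20.46 = 82.46 → 82
  B: 202 + 0.31×(128−202) = 202 − 22.94 = 179.06 → 179
  → #5752B3

#292579, #5752B3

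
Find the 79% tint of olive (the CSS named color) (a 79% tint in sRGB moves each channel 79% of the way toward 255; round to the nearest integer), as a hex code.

#E4E4C9

CSS olive is rgb(128, 128, 0).
A 79% tint moves each channel 79% toward 255:
  R: 128 + 0.79×(255−128) = 128 + 100.33 = 228.33 → 228
  G: 128 + 100.33 = 228.33 → 228
  B: 0 + 0.79×(255−0) = 0 + 201.45 = 201.45 → 201
rgb(228, 228, 201) = #E4E4C9.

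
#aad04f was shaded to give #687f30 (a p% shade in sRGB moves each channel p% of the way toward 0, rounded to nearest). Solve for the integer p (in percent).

#aad04f is rgb(170, 208, 79); #687f30 is rgb(104, 127, 48).
On the G channel (widest range): 127 ≈ 208 + (p/100)(0 − 208), so p ≈ 100×(127 − 208)/(0 − 208) = -8100/-208 = 38.94.
p = 39 reproduces all three channels after rounding.

39%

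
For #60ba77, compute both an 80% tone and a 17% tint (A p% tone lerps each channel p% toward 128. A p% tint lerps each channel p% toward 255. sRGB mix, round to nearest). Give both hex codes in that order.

#60ba77 is rgb(96, 186, 119).
80% tone:
  R: 96 + 0.8×(128−96) = 96 + 25.6 = 121.6 → 122
  G: 186 − 46.4 = 139.6 → 140
  B: 119 + 7.2 = 126.2 → 126
  → #7a8c7e
17% tint:
  R: 96 + 27.03 = 123.03 → 123
  G: 186 + 11.73 = 197.73 → 198
  B: 119 + 0.17×(255−119) = 119 + 23.12 = 142.12 → 142
  → #7bc68e

#7a8c7e, #7bc68e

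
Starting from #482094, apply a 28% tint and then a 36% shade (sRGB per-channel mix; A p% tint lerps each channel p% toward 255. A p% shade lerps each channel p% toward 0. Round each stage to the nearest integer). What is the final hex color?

#482094 is rgb(72, 32, 148).
Lerp each channel 28% toward 255:
  R: 72 + 51.24 = 123.24 → 123
  G: 32 + 0.28×(255−32) = 32 + 62.44 = 94.44 → 94
  B: 148 + 0.28×(255−148) = 148 + 29.96 = 177.96 → 178
After the tint: rgb(123, 94, 178) = #7B5EB2.
Lerp each channel 36% toward 0:
  R: 123 + 0.36×(0−123) = 123 − 44.28 = 78.72 → 79
  G: 94 + 0.36×(0−94) = 94 − 33.84 = 60.16 → 60
  B: 178 − 64.08 = 113.92 → 114
rgb(79, 60, 114) = #4F3C72.

#4F3C72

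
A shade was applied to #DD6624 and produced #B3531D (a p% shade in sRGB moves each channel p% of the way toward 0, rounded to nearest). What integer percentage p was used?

#DD6624 is rgb(221, 102, 36); #B3531D is rgb(179, 83, 29).
On the R channel (widest range): 179 ≈ 221 + (p/100)(0 − 221), so p ≈ 100×(179 − 221)/(0 − 221) = -4200/-221 = 19.00.
p = 19 reproduces all three channels after rounding.

19%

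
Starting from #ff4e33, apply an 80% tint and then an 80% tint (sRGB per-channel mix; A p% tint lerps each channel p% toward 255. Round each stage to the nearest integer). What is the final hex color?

#fff8f7

#ff4e33 is rgb(255, 78, 51).
Lerp each channel 80% toward 255:
  R: 255 + 0 = 255 → 255
  G: 78 + 141.6 = 219.6 → 220
  B: 51 + 0.8×(255−51) = 51 + 163.2 = 214.2 → 214
After the tint: rgb(255, 220, 214) = #ffdcd6.
Per channel, c → c + 0.8(255 − c):
  R: 255 + 0 = 255 → 255
  G: 220 + 0.8×(255−220) = 220 + 28 = 248 → 248
  B: 214 + 32.8 = 246.8 → 247
rgb(255, 248, 247) = #fff8f7.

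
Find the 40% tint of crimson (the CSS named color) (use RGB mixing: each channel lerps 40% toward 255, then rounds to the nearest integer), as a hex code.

CSS crimson is rgb(220, 20, 60).
Per channel, c → c + 0.4(255 − c):
  R: 220 + 0.4×(255−220) = 220 + 14 = 234 → 234
  G: 20 + 94 = 114 → 114
  B: 60 + 0.4×(255−60) = 60 + 78 = 138 → 138
rgb(234, 114, 138) = #EA728A.

#EA728A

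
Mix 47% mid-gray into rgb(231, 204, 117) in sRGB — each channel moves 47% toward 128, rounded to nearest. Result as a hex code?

#b7a87a

Lerp each channel 47% toward 128:
  R: 231 + 0.47×(128−231) = 231 − 48.41 = 182.59 → 183
  G: 204 + 0.47×(128−204) = 204 − 35.72 = 168.28 → 168
  B: 117 + 5.17 = 122.17 → 122
rgb(183, 168, 122) = #b7a87a.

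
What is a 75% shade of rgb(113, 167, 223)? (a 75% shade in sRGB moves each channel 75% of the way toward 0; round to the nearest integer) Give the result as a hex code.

#1c2a38

Per channel, c → c + 0.75(0 − c):
  R: 113 + 0.75×(0−113) = 113 − 84.75 = 28.25 → 28
  G: 167 + 0.75×(0−167) = 167 − 125.25 = 41.75 → 42
  B: 223 + 0.75×(0−223) = 223 − 167.25 = 55.75 → 56
rgb(28, 42, 56) = #1c2a38.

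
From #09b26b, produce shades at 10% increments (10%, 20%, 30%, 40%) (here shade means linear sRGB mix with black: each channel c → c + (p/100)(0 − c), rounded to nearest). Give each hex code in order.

#08a060, #078e56, #067d4b, #056b40

#09b26b is rgb(9, 178, 107).
10%: (9 − 0.9 = 8.1→8, 178 − 17.8 = 160.2→160, 107 − 10.7 = 96.3→96) → #08a060
20%: (9 − 1.8 = 7.2→7, 178 − 35.6 = 142.4→142, 107 − 21.4 = 85.6→86) → #078e56
30%: (9 − 2.7 = 6.3→6, 178 − 53.4 = 124.6→125, 107 − 32.1 = 74.9→75) → #067d4b
40%: (9 − 3.6 = 5.4→5, 178 − 71.2 = 106.8→107, 107 − 42.8 = 64.2→64) → #056b40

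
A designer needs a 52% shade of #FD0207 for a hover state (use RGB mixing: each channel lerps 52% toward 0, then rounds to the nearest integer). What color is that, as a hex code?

#790103

#FD0207 is rgb(253, 2, 7).
Lerp each channel 52% toward 0:
  R: 253 + 0.52×(0−253) = 253 − 131.56 = 121.44 → 121
  G: 2 + 0.52×(0−2) = 2 − 1.04 = 0.96 → 1
  B: 7 + 0.52×(0−7) = 7 − 3.64 = 3.36 → 3
rgb(121, 1, 3) = #790103.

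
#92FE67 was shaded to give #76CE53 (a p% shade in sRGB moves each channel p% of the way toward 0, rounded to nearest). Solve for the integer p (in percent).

#92FE67 is rgb(146, 254, 103); #76CE53 is rgb(118, 206, 83).
On the G channel (widest range): 206 ≈ 254 + (p/100)(0 − 254), so p ≈ 100×(206 − 254)/(0 − 254) = -4800/-254 = 18.90.
p = 19 reproduces all three channels after rounding.

19%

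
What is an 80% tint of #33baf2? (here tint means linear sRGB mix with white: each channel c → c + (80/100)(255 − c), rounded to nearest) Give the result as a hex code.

#d6f1fc

#33baf2 is rgb(51, 186, 242).
Per channel, c → c + 0.8(255 − c):
  R: 51 + 0.8×(255−51) = 51 + 163.2 = 214.2 → 214
  G: 186 + 0.8×(255−186) = 186 + 55.2 = 241.2 → 241
  B: 242 + 0.8×(255−242) = 242 + 10.4 = 252.4 → 252
rgb(214, 241, 252) = #d6f1fc.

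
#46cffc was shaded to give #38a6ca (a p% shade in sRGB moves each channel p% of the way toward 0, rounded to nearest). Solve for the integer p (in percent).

20%

#46cffc is rgb(70, 207, 252); #38a6ca is rgb(56, 166, 202).
On the B channel (widest range): 202 ≈ 252 + (p/100)(0 − 252), so p ≈ 100×(202 − 252)/(0 − 252) = -5000/-252 = 19.84.
p = 20 reproduces all three channels after rounding.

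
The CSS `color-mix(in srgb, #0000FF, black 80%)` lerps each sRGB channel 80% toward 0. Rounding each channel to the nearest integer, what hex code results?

#000033

#0000FF is rgb(0, 0, 255).
Per channel, c → c + 0.8(0 − c):
  R: 0 + 0 = 0 → 0
  G: 0 + 0.8×(0−0) = 0 + 0 = 0 → 0
  B: 255 − 204 = 51 → 51
rgb(0, 0, 51) = #000033.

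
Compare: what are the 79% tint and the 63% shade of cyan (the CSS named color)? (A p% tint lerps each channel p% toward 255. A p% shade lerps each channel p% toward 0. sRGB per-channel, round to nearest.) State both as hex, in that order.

CSS cyan is rgb(0, 255, 255).
79% tint:
  R: 0 + 201.45 = 201.45 → 201
  G: 255 + 0.79×(255−255) = 255 + 0 = 255 → 255
  B: 255 + 0.79×(255−255) = 255 + 0 = 255 → 255
  → #c9ffff
63% shade:
  R: 0 + 0.63×(0−0) = 0 + 0 = 0 → 0
  G: 255 + 0.63×(0−255) = 255 − 160.65 = 94.35 → 94
  B: 255 − 160.65 = 94.35 → 94
  → #005e5e

#c9ffff, #005e5e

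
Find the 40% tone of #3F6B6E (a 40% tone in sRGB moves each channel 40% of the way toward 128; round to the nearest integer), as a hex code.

#3F6B6E is rgb(63, 107, 110).
Per channel, c → c + 0.4(128 − c):
  R: 63 + 26 = 89 → 89
  G: 107 + 0.4×(128−107) = 107 + 8.4 = 115.4 → 115
  B: 110 + 0.4×(128−110) = 110 + 7.2 = 117.2 → 117
rgb(89, 115, 117) = #597375.

#597375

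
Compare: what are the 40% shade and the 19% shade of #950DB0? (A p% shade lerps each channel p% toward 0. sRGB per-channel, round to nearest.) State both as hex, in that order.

#950DB0 is rgb(149, 13, 176).
40% shade:
  R: 149 − 59.6 = 89.4 → 89
  G: 13 + 0.4×(0−13) = 13 − 5.2 = 7.8 → 8
  B: 176 − 70.4 = 105.6 → 106
  → #59086A
19% shade:
  R: 149 + 0.19×(0−149) = 149 − 28.31 = 120.69 → 121
  G: 13 + 0.19×(0−13) = 13 − 2.47 = 10.53 → 11
  B: 176 + 0.19×(0−176) = 176 − 33.44 = 142.56 → 143
  → #790B8F

#59086A, #790B8F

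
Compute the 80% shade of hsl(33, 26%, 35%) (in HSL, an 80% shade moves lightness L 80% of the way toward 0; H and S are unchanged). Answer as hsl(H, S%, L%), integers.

L moves 80% from 35 toward 0: 35 − 28 = 7 → 7.
H and S are unchanged.

hsl(33, 26%, 7%)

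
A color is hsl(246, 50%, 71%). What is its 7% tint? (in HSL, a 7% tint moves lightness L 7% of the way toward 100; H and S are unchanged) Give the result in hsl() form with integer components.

hsl(246, 50%, 73%)

L moves 7% from 71 toward 100: 71 + 2.03 = 73.03 → 73.
H and S are unchanged.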